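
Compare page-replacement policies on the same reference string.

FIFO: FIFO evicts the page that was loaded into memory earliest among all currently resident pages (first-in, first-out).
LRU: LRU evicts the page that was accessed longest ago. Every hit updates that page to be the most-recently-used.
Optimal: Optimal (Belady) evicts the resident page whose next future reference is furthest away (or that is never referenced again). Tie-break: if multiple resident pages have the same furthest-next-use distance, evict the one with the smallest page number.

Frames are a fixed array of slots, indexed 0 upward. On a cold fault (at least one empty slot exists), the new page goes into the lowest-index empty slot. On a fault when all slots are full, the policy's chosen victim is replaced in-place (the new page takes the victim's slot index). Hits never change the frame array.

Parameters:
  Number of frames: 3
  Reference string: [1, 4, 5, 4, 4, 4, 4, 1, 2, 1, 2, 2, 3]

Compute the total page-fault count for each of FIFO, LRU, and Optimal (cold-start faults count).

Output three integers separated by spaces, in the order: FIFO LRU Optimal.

Answer: 6 5 5

Derivation:
--- FIFO ---
  step 0: ref 1 -> FAULT, frames=[1,-,-] (faults so far: 1)
  step 1: ref 4 -> FAULT, frames=[1,4,-] (faults so far: 2)
  step 2: ref 5 -> FAULT, frames=[1,4,5] (faults so far: 3)
  step 3: ref 4 -> HIT, frames=[1,4,5] (faults so far: 3)
  step 4: ref 4 -> HIT, frames=[1,4,5] (faults so far: 3)
  step 5: ref 4 -> HIT, frames=[1,4,5] (faults so far: 3)
  step 6: ref 4 -> HIT, frames=[1,4,5] (faults so far: 3)
  step 7: ref 1 -> HIT, frames=[1,4,5] (faults so far: 3)
  step 8: ref 2 -> FAULT, evict 1, frames=[2,4,5] (faults so far: 4)
  step 9: ref 1 -> FAULT, evict 4, frames=[2,1,5] (faults so far: 5)
  step 10: ref 2 -> HIT, frames=[2,1,5] (faults so far: 5)
  step 11: ref 2 -> HIT, frames=[2,1,5] (faults so far: 5)
  step 12: ref 3 -> FAULT, evict 5, frames=[2,1,3] (faults so far: 6)
  FIFO total faults: 6
--- LRU ---
  step 0: ref 1 -> FAULT, frames=[1,-,-] (faults so far: 1)
  step 1: ref 4 -> FAULT, frames=[1,4,-] (faults so far: 2)
  step 2: ref 5 -> FAULT, frames=[1,4,5] (faults so far: 3)
  step 3: ref 4 -> HIT, frames=[1,4,5] (faults so far: 3)
  step 4: ref 4 -> HIT, frames=[1,4,5] (faults so far: 3)
  step 5: ref 4 -> HIT, frames=[1,4,5] (faults so far: 3)
  step 6: ref 4 -> HIT, frames=[1,4,5] (faults so far: 3)
  step 7: ref 1 -> HIT, frames=[1,4,5] (faults so far: 3)
  step 8: ref 2 -> FAULT, evict 5, frames=[1,4,2] (faults so far: 4)
  step 9: ref 1 -> HIT, frames=[1,4,2] (faults so far: 4)
  step 10: ref 2 -> HIT, frames=[1,4,2] (faults so far: 4)
  step 11: ref 2 -> HIT, frames=[1,4,2] (faults so far: 4)
  step 12: ref 3 -> FAULT, evict 4, frames=[1,3,2] (faults so far: 5)
  LRU total faults: 5
--- Optimal ---
  step 0: ref 1 -> FAULT, frames=[1,-,-] (faults so far: 1)
  step 1: ref 4 -> FAULT, frames=[1,4,-] (faults so far: 2)
  step 2: ref 5 -> FAULT, frames=[1,4,5] (faults so far: 3)
  step 3: ref 4 -> HIT, frames=[1,4,5] (faults so far: 3)
  step 4: ref 4 -> HIT, frames=[1,4,5] (faults so far: 3)
  step 5: ref 4 -> HIT, frames=[1,4,5] (faults so far: 3)
  step 6: ref 4 -> HIT, frames=[1,4,5] (faults so far: 3)
  step 7: ref 1 -> HIT, frames=[1,4,5] (faults so far: 3)
  step 8: ref 2 -> FAULT, evict 4, frames=[1,2,5] (faults so far: 4)
  step 9: ref 1 -> HIT, frames=[1,2,5] (faults so far: 4)
  step 10: ref 2 -> HIT, frames=[1,2,5] (faults so far: 4)
  step 11: ref 2 -> HIT, frames=[1,2,5] (faults so far: 4)
  step 12: ref 3 -> FAULT, evict 1, frames=[3,2,5] (faults so far: 5)
  Optimal total faults: 5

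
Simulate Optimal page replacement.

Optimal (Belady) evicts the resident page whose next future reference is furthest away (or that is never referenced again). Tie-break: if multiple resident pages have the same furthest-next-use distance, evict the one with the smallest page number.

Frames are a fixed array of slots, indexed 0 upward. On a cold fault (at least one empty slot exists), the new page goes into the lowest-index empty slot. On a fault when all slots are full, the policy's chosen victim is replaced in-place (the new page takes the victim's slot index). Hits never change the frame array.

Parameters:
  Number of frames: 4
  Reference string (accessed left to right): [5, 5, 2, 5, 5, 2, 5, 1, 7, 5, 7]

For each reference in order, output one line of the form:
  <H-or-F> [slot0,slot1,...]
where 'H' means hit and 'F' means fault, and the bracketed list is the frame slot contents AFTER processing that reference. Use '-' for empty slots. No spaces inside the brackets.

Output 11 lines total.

F [5,-,-,-]
H [5,-,-,-]
F [5,2,-,-]
H [5,2,-,-]
H [5,2,-,-]
H [5,2,-,-]
H [5,2,-,-]
F [5,2,1,-]
F [5,2,1,7]
H [5,2,1,7]
H [5,2,1,7]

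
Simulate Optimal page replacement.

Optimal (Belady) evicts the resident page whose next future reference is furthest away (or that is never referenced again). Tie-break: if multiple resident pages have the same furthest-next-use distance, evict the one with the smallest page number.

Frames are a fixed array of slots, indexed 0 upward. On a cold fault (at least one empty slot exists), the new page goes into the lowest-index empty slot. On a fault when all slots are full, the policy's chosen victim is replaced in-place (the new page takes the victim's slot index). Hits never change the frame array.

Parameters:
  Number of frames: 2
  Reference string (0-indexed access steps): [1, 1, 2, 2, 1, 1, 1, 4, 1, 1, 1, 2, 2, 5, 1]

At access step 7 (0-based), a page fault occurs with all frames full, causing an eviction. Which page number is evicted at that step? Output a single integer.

Step 0: ref 1 -> FAULT, frames=[1,-]
Step 1: ref 1 -> HIT, frames=[1,-]
Step 2: ref 2 -> FAULT, frames=[1,2]
Step 3: ref 2 -> HIT, frames=[1,2]
Step 4: ref 1 -> HIT, frames=[1,2]
Step 5: ref 1 -> HIT, frames=[1,2]
Step 6: ref 1 -> HIT, frames=[1,2]
Step 7: ref 4 -> FAULT, evict 2, frames=[1,4]
At step 7: evicted page 2

Answer: 2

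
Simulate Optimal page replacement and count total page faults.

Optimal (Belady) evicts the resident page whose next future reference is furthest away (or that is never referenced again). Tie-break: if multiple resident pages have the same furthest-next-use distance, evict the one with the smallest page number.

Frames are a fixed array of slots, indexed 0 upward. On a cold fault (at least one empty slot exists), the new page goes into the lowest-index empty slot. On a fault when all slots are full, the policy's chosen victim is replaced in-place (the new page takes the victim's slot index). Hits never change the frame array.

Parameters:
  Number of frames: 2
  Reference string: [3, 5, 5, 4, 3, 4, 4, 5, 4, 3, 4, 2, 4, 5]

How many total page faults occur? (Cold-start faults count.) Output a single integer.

Answer: 7

Derivation:
Step 0: ref 3 → FAULT, frames=[3,-]
Step 1: ref 5 → FAULT, frames=[3,5]
Step 2: ref 5 → HIT, frames=[3,5]
Step 3: ref 4 → FAULT (evict 5), frames=[3,4]
Step 4: ref 3 → HIT, frames=[3,4]
Step 5: ref 4 → HIT, frames=[3,4]
Step 6: ref 4 → HIT, frames=[3,4]
Step 7: ref 5 → FAULT (evict 3), frames=[5,4]
Step 8: ref 4 → HIT, frames=[5,4]
Step 9: ref 3 → FAULT (evict 5), frames=[3,4]
Step 10: ref 4 → HIT, frames=[3,4]
Step 11: ref 2 → FAULT (evict 3), frames=[2,4]
Step 12: ref 4 → HIT, frames=[2,4]
Step 13: ref 5 → FAULT (evict 2), frames=[5,4]
Total faults: 7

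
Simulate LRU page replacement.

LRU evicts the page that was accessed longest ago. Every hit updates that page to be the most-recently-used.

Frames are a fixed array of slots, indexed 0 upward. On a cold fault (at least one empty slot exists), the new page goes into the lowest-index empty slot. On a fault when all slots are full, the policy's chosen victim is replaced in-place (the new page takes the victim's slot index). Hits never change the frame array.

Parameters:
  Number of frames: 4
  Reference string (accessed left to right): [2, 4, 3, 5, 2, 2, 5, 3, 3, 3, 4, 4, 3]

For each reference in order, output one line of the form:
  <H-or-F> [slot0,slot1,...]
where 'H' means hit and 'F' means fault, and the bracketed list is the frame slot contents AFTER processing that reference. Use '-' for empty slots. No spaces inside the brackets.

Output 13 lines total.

F [2,-,-,-]
F [2,4,-,-]
F [2,4,3,-]
F [2,4,3,5]
H [2,4,3,5]
H [2,4,3,5]
H [2,4,3,5]
H [2,4,3,5]
H [2,4,3,5]
H [2,4,3,5]
H [2,4,3,5]
H [2,4,3,5]
H [2,4,3,5]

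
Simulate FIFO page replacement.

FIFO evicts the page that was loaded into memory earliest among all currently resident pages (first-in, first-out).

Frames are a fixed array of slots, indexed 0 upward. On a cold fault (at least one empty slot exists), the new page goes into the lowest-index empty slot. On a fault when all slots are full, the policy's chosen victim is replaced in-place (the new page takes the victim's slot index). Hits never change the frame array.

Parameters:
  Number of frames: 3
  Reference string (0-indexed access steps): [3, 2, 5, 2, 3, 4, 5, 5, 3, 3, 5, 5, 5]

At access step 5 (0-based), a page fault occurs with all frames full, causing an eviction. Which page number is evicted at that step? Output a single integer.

Step 0: ref 3 -> FAULT, frames=[3,-,-]
Step 1: ref 2 -> FAULT, frames=[3,2,-]
Step 2: ref 5 -> FAULT, frames=[3,2,5]
Step 3: ref 2 -> HIT, frames=[3,2,5]
Step 4: ref 3 -> HIT, frames=[3,2,5]
Step 5: ref 4 -> FAULT, evict 3, frames=[4,2,5]
At step 5: evicted page 3

Answer: 3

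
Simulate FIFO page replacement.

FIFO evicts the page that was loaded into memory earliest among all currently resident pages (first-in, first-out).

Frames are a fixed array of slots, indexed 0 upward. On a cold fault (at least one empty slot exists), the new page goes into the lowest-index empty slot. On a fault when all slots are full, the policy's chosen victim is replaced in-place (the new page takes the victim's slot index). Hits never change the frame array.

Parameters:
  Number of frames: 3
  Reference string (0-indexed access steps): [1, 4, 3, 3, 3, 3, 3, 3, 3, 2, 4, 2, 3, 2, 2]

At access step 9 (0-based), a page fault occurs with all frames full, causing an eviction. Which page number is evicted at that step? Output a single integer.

Answer: 1

Derivation:
Step 0: ref 1 -> FAULT, frames=[1,-,-]
Step 1: ref 4 -> FAULT, frames=[1,4,-]
Step 2: ref 3 -> FAULT, frames=[1,4,3]
Step 3: ref 3 -> HIT, frames=[1,4,3]
Step 4: ref 3 -> HIT, frames=[1,4,3]
Step 5: ref 3 -> HIT, frames=[1,4,3]
Step 6: ref 3 -> HIT, frames=[1,4,3]
Step 7: ref 3 -> HIT, frames=[1,4,3]
Step 8: ref 3 -> HIT, frames=[1,4,3]
Step 9: ref 2 -> FAULT, evict 1, frames=[2,4,3]
At step 9: evicted page 1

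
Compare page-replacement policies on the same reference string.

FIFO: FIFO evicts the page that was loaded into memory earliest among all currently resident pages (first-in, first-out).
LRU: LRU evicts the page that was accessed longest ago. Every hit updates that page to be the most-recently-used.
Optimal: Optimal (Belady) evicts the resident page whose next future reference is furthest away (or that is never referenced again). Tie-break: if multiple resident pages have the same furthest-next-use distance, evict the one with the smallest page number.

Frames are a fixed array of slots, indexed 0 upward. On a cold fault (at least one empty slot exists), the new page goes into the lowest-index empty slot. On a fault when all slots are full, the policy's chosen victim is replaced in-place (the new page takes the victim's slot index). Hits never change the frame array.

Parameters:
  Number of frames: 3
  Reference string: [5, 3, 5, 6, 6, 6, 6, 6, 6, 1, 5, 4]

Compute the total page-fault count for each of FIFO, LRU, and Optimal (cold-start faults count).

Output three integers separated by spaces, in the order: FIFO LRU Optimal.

--- FIFO ---
  step 0: ref 5 -> FAULT, frames=[5,-,-] (faults so far: 1)
  step 1: ref 3 -> FAULT, frames=[5,3,-] (faults so far: 2)
  step 2: ref 5 -> HIT, frames=[5,3,-] (faults so far: 2)
  step 3: ref 6 -> FAULT, frames=[5,3,6] (faults so far: 3)
  step 4: ref 6 -> HIT, frames=[5,3,6] (faults so far: 3)
  step 5: ref 6 -> HIT, frames=[5,3,6] (faults so far: 3)
  step 6: ref 6 -> HIT, frames=[5,3,6] (faults so far: 3)
  step 7: ref 6 -> HIT, frames=[5,3,6] (faults so far: 3)
  step 8: ref 6 -> HIT, frames=[5,3,6] (faults so far: 3)
  step 9: ref 1 -> FAULT, evict 5, frames=[1,3,6] (faults so far: 4)
  step 10: ref 5 -> FAULT, evict 3, frames=[1,5,6] (faults so far: 5)
  step 11: ref 4 -> FAULT, evict 6, frames=[1,5,4] (faults so far: 6)
  FIFO total faults: 6
--- LRU ---
  step 0: ref 5 -> FAULT, frames=[5,-,-] (faults so far: 1)
  step 1: ref 3 -> FAULT, frames=[5,3,-] (faults so far: 2)
  step 2: ref 5 -> HIT, frames=[5,3,-] (faults so far: 2)
  step 3: ref 6 -> FAULT, frames=[5,3,6] (faults so far: 3)
  step 4: ref 6 -> HIT, frames=[5,3,6] (faults so far: 3)
  step 5: ref 6 -> HIT, frames=[5,3,6] (faults so far: 3)
  step 6: ref 6 -> HIT, frames=[5,3,6] (faults so far: 3)
  step 7: ref 6 -> HIT, frames=[5,3,6] (faults so far: 3)
  step 8: ref 6 -> HIT, frames=[5,3,6] (faults so far: 3)
  step 9: ref 1 -> FAULT, evict 3, frames=[5,1,6] (faults so far: 4)
  step 10: ref 5 -> HIT, frames=[5,1,6] (faults so far: 4)
  step 11: ref 4 -> FAULT, evict 6, frames=[5,1,4] (faults so far: 5)
  LRU total faults: 5
--- Optimal ---
  step 0: ref 5 -> FAULT, frames=[5,-,-] (faults so far: 1)
  step 1: ref 3 -> FAULT, frames=[5,3,-] (faults so far: 2)
  step 2: ref 5 -> HIT, frames=[5,3,-] (faults so far: 2)
  step 3: ref 6 -> FAULT, frames=[5,3,6] (faults so far: 3)
  step 4: ref 6 -> HIT, frames=[5,3,6] (faults so far: 3)
  step 5: ref 6 -> HIT, frames=[5,3,6] (faults so far: 3)
  step 6: ref 6 -> HIT, frames=[5,3,6] (faults so far: 3)
  step 7: ref 6 -> HIT, frames=[5,3,6] (faults so far: 3)
  step 8: ref 6 -> HIT, frames=[5,3,6] (faults so far: 3)
  step 9: ref 1 -> FAULT, evict 3, frames=[5,1,6] (faults so far: 4)
  step 10: ref 5 -> HIT, frames=[5,1,6] (faults so far: 4)
  step 11: ref 4 -> FAULT, evict 1, frames=[5,4,6] (faults so far: 5)
  Optimal total faults: 5

Answer: 6 5 5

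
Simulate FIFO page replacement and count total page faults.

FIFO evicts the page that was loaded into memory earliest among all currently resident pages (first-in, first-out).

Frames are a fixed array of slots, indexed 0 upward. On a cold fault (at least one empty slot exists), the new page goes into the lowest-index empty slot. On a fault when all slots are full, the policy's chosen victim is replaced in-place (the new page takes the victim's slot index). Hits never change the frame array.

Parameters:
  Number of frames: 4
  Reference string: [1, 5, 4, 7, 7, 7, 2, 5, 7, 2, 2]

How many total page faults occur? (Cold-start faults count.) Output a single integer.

Step 0: ref 1 → FAULT, frames=[1,-,-,-]
Step 1: ref 5 → FAULT, frames=[1,5,-,-]
Step 2: ref 4 → FAULT, frames=[1,5,4,-]
Step 3: ref 7 → FAULT, frames=[1,5,4,7]
Step 4: ref 7 → HIT, frames=[1,5,4,7]
Step 5: ref 7 → HIT, frames=[1,5,4,7]
Step 6: ref 2 → FAULT (evict 1), frames=[2,5,4,7]
Step 7: ref 5 → HIT, frames=[2,5,4,7]
Step 8: ref 7 → HIT, frames=[2,5,4,7]
Step 9: ref 2 → HIT, frames=[2,5,4,7]
Step 10: ref 2 → HIT, frames=[2,5,4,7]
Total faults: 5

Answer: 5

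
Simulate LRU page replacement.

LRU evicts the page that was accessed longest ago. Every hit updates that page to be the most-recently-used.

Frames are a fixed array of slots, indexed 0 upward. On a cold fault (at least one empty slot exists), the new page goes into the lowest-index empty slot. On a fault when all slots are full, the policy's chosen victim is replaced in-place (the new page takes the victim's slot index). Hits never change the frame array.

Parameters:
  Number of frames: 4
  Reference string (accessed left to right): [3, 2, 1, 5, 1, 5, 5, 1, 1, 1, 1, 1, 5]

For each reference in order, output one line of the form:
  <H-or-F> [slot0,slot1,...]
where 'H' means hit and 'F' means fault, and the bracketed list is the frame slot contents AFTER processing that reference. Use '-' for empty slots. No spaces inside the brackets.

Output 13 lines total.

F [3,-,-,-]
F [3,2,-,-]
F [3,2,1,-]
F [3,2,1,5]
H [3,2,1,5]
H [3,2,1,5]
H [3,2,1,5]
H [3,2,1,5]
H [3,2,1,5]
H [3,2,1,5]
H [3,2,1,5]
H [3,2,1,5]
H [3,2,1,5]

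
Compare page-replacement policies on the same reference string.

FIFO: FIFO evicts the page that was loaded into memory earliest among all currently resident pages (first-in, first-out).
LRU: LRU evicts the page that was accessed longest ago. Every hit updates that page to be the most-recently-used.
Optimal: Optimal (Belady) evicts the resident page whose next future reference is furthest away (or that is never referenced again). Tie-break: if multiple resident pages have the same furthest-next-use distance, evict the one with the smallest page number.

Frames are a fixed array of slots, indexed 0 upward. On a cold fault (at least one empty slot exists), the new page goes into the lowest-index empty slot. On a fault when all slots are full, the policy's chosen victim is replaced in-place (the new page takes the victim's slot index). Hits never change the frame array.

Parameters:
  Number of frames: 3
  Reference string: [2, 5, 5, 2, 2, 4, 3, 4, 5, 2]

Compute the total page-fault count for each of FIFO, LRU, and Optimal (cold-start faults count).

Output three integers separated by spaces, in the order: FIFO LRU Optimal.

Answer: 5 6 5

Derivation:
--- FIFO ---
  step 0: ref 2 -> FAULT, frames=[2,-,-] (faults so far: 1)
  step 1: ref 5 -> FAULT, frames=[2,5,-] (faults so far: 2)
  step 2: ref 5 -> HIT, frames=[2,5,-] (faults so far: 2)
  step 3: ref 2 -> HIT, frames=[2,5,-] (faults so far: 2)
  step 4: ref 2 -> HIT, frames=[2,5,-] (faults so far: 2)
  step 5: ref 4 -> FAULT, frames=[2,5,4] (faults so far: 3)
  step 6: ref 3 -> FAULT, evict 2, frames=[3,5,4] (faults so far: 4)
  step 7: ref 4 -> HIT, frames=[3,5,4] (faults so far: 4)
  step 8: ref 5 -> HIT, frames=[3,5,4] (faults so far: 4)
  step 9: ref 2 -> FAULT, evict 5, frames=[3,2,4] (faults so far: 5)
  FIFO total faults: 5
--- LRU ---
  step 0: ref 2 -> FAULT, frames=[2,-,-] (faults so far: 1)
  step 1: ref 5 -> FAULT, frames=[2,5,-] (faults so far: 2)
  step 2: ref 5 -> HIT, frames=[2,5,-] (faults so far: 2)
  step 3: ref 2 -> HIT, frames=[2,5,-] (faults so far: 2)
  step 4: ref 2 -> HIT, frames=[2,5,-] (faults so far: 2)
  step 5: ref 4 -> FAULT, frames=[2,5,4] (faults so far: 3)
  step 6: ref 3 -> FAULT, evict 5, frames=[2,3,4] (faults so far: 4)
  step 7: ref 4 -> HIT, frames=[2,3,4] (faults so far: 4)
  step 8: ref 5 -> FAULT, evict 2, frames=[5,3,4] (faults so far: 5)
  step 9: ref 2 -> FAULT, evict 3, frames=[5,2,4] (faults so far: 6)
  LRU total faults: 6
--- Optimal ---
  step 0: ref 2 -> FAULT, frames=[2,-,-] (faults so far: 1)
  step 1: ref 5 -> FAULT, frames=[2,5,-] (faults so far: 2)
  step 2: ref 5 -> HIT, frames=[2,5,-] (faults so far: 2)
  step 3: ref 2 -> HIT, frames=[2,5,-] (faults so far: 2)
  step 4: ref 2 -> HIT, frames=[2,5,-] (faults so far: 2)
  step 5: ref 4 -> FAULT, frames=[2,5,4] (faults so far: 3)
  step 6: ref 3 -> FAULT, evict 2, frames=[3,5,4] (faults so far: 4)
  step 7: ref 4 -> HIT, frames=[3,5,4] (faults so far: 4)
  step 8: ref 5 -> HIT, frames=[3,5,4] (faults so far: 4)
  step 9: ref 2 -> FAULT, evict 3, frames=[2,5,4] (faults so far: 5)
  Optimal total faults: 5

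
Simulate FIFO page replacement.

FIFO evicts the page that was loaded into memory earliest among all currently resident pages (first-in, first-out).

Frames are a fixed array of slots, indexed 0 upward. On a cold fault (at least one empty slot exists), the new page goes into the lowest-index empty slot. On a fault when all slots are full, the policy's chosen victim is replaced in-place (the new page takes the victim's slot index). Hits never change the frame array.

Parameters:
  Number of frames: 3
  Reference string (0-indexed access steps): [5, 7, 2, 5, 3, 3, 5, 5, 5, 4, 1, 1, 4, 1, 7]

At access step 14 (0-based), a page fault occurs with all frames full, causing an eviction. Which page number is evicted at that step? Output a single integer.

Answer: 5

Derivation:
Step 0: ref 5 -> FAULT, frames=[5,-,-]
Step 1: ref 7 -> FAULT, frames=[5,7,-]
Step 2: ref 2 -> FAULT, frames=[5,7,2]
Step 3: ref 5 -> HIT, frames=[5,7,2]
Step 4: ref 3 -> FAULT, evict 5, frames=[3,7,2]
Step 5: ref 3 -> HIT, frames=[3,7,2]
Step 6: ref 5 -> FAULT, evict 7, frames=[3,5,2]
Step 7: ref 5 -> HIT, frames=[3,5,2]
Step 8: ref 5 -> HIT, frames=[3,5,2]
Step 9: ref 4 -> FAULT, evict 2, frames=[3,5,4]
Step 10: ref 1 -> FAULT, evict 3, frames=[1,5,4]
Step 11: ref 1 -> HIT, frames=[1,5,4]
Step 12: ref 4 -> HIT, frames=[1,5,4]
Step 13: ref 1 -> HIT, frames=[1,5,4]
Step 14: ref 7 -> FAULT, evict 5, frames=[1,7,4]
At step 14: evicted page 5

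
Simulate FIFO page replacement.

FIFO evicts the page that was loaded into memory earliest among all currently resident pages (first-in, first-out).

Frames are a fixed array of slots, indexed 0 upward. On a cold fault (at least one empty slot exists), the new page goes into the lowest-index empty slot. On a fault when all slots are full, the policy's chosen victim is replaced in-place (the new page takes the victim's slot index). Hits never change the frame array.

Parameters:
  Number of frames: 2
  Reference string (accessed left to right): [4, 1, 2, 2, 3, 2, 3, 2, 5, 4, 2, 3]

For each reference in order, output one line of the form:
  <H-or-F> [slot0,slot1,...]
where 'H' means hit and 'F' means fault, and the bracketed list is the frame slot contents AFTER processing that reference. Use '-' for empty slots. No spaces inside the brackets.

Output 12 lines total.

F [4,-]
F [4,1]
F [2,1]
H [2,1]
F [2,3]
H [2,3]
H [2,3]
H [2,3]
F [5,3]
F [5,4]
F [2,4]
F [2,3]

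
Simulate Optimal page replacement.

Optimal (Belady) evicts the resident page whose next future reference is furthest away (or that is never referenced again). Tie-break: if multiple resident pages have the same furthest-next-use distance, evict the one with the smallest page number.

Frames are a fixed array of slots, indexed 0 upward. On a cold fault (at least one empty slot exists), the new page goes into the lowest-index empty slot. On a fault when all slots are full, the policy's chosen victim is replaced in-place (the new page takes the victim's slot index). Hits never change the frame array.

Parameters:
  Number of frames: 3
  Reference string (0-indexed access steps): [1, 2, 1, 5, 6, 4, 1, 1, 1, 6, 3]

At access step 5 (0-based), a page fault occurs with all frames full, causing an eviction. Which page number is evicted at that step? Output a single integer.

Answer: 5

Derivation:
Step 0: ref 1 -> FAULT, frames=[1,-,-]
Step 1: ref 2 -> FAULT, frames=[1,2,-]
Step 2: ref 1 -> HIT, frames=[1,2,-]
Step 3: ref 5 -> FAULT, frames=[1,2,5]
Step 4: ref 6 -> FAULT, evict 2, frames=[1,6,5]
Step 5: ref 4 -> FAULT, evict 5, frames=[1,6,4]
At step 5: evicted page 5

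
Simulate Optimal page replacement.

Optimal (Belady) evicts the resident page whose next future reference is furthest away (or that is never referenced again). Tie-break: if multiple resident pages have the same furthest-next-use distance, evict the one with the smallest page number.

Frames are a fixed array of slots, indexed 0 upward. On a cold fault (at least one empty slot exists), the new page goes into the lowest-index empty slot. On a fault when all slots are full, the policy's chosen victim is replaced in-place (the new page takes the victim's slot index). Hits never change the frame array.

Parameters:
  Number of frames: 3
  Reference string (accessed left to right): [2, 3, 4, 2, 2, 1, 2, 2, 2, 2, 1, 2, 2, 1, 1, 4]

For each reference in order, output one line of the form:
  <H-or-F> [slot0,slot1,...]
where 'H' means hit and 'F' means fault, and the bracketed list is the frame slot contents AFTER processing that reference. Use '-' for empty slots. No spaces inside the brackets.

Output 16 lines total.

F [2,-,-]
F [2,3,-]
F [2,3,4]
H [2,3,4]
H [2,3,4]
F [2,1,4]
H [2,1,4]
H [2,1,4]
H [2,1,4]
H [2,1,4]
H [2,1,4]
H [2,1,4]
H [2,1,4]
H [2,1,4]
H [2,1,4]
H [2,1,4]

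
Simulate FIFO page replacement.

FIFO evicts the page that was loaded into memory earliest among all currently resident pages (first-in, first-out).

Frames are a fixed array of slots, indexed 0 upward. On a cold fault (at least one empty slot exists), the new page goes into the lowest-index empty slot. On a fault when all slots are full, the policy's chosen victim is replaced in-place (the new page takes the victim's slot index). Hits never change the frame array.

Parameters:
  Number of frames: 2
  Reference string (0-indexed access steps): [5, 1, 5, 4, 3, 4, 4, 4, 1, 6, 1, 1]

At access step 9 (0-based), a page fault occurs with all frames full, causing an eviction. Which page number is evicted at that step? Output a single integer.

Answer: 3

Derivation:
Step 0: ref 5 -> FAULT, frames=[5,-]
Step 1: ref 1 -> FAULT, frames=[5,1]
Step 2: ref 5 -> HIT, frames=[5,1]
Step 3: ref 4 -> FAULT, evict 5, frames=[4,1]
Step 4: ref 3 -> FAULT, evict 1, frames=[4,3]
Step 5: ref 4 -> HIT, frames=[4,3]
Step 6: ref 4 -> HIT, frames=[4,3]
Step 7: ref 4 -> HIT, frames=[4,3]
Step 8: ref 1 -> FAULT, evict 4, frames=[1,3]
Step 9: ref 6 -> FAULT, evict 3, frames=[1,6]
At step 9: evicted page 3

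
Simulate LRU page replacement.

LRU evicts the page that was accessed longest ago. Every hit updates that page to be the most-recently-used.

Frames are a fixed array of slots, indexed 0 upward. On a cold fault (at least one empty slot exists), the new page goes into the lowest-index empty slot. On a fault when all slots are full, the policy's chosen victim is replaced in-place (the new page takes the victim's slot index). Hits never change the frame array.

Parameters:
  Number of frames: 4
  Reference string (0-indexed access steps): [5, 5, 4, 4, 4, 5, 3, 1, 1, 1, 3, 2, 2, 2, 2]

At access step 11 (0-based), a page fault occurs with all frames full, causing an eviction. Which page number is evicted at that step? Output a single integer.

Step 0: ref 5 -> FAULT, frames=[5,-,-,-]
Step 1: ref 5 -> HIT, frames=[5,-,-,-]
Step 2: ref 4 -> FAULT, frames=[5,4,-,-]
Step 3: ref 4 -> HIT, frames=[5,4,-,-]
Step 4: ref 4 -> HIT, frames=[5,4,-,-]
Step 5: ref 5 -> HIT, frames=[5,4,-,-]
Step 6: ref 3 -> FAULT, frames=[5,4,3,-]
Step 7: ref 1 -> FAULT, frames=[5,4,3,1]
Step 8: ref 1 -> HIT, frames=[5,4,3,1]
Step 9: ref 1 -> HIT, frames=[5,4,3,1]
Step 10: ref 3 -> HIT, frames=[5,4,3,1]
Step 11: ref 2 -> FAULT, evict 4, frames=[5,2,3,1]
At step 11: evicted page 4

Answer: 4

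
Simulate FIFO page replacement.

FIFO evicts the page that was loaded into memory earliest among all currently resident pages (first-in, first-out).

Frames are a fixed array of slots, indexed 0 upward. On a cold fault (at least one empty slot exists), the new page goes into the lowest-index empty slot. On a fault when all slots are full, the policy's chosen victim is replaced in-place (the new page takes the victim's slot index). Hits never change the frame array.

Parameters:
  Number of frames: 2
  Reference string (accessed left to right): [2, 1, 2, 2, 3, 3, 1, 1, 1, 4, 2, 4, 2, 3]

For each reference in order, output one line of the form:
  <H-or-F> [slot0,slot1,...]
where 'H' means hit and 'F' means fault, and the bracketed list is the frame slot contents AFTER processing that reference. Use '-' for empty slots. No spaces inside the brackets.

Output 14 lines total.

F [2,-]
F [2,1]
H [2,1]
H [2,1]
F [3,1]
H [3,1]
H [3,1]
H [3,1]
H [3,1]
F [3,4]
F [2,4]
H [2,4]
H [2,4]
F [2,3]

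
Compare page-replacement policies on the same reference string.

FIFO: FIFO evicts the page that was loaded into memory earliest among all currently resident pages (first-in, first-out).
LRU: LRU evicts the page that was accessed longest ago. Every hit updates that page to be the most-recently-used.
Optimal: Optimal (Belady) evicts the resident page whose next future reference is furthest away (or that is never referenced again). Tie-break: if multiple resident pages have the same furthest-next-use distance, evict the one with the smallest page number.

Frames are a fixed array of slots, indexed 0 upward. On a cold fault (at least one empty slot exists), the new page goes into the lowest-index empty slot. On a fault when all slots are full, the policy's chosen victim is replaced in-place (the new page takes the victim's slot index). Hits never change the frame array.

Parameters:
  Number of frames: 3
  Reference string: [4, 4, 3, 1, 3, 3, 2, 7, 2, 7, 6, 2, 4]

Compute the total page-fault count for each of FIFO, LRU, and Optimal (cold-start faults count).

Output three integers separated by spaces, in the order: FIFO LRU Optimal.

Answer: 7 7 6

Derivation:
--- FIFO ---
  step 0: ref 4 -> FAULT, frames=[4,-,-] (faults so far: 1)
  step 1: ref 4 -> HIT, frames=[4,-,-] (faults so far: 1)
  step 2: ref 3 -> FAULT, frames=[4,3,-] (faults so far: 2)
  step 3: ref 1 -> FAULT, frames=[4,3,1] (faults so far: 3)
  step 4: ref 3 -> HIT, frames=[4,3,1] (faults so far: 3)
  step 5: ref 3 -> HIT, frames=[4,3,1] (faults so far: 3)
  step 6: ref 2 -> FAULT, evict 4, frames=[2,3,1] (faults so far: 4)
  step 7: ref 7 -> FAULT, evict 3, frames=[2,7,1] (faults so far: 5)
  step 8: ref 2 -> HIT, frames=[2,7,1] (faults so far: 5)
  step 9: ref 7 -> HIT, frames=[2,7,1] (faults so far: 5)
  step 10: ref 6 -> FAULT, evict 1, frames=[2,7,6] (faults so far: 6)
  step 11: ref 2 -> HIT, frames=[2,7,6] (faults so far: 6)
  step 12: ref 4 -> FAULT, evict 2, frames=[4,7,6] (faults so far: 7)
  FIFO total faults: 7
--- LRU ---
  step 0: ref 4 -> FAULT, frames=[4,-,-] (faults so far: 1)
  step 1: ref 4 -> HIT, frames=[4,-,-] (faults so far: 1)
  step 2: ref 3 -> FAULT, frames=[4,3,-] (faults so far: 2)
  step 3: ref 1 -> FAULT, frames=[4,3,1] (faults so far: 3)
  step 4: ref 3 -> HIT, frames=[4,3,1] (faults so far: 3)
  step 5: ref 3 -> HIT, frames=[4,3,1] (faults so far: 3)
  step 6: ref 2 -> FAULT, evict 4, frames=[2,3,1] (faults so far: 4)
  step 7: ref 7 -> FAULT, evict 1, frames=[2,3,7] (faults so far: 5)
  step 8: ref 2 -> HIT, frames=[2,3,7] (faults so far: 5)
  step 9: ref 7 -> HIT, frames=[2,3,7] (faults so far: 5)
  step 10: ref 6 -> FAULT, evict 3, frames=[2,6,7] (faults so far: 6)
  step 11: ref 2 -> HIT, frames=[2,6,7] (faults so far: 6)
  step 12: ref 4 -> FAULT, evict 7, frames=[2,6,4] (faults so far: 7)
  LRU total faults: 7
--- Optimal ---
  step 0: ref 4 -> FAULT, frames=[4,-,-] (faults so far: 1)
  step 1: ref 4 -> HIT, frames=[4,-,-] (faults so far: 1)
  step 2: ref 3 -> FAULT, frames=[4,3,-] (faults so far: 2)
  step 3: ref 1 -> FAULT, frames=[4,3,1] (faults so far: 3)
  step 4: ref 3 -> HIT, frames=[4,3,1] (faults so far: 3)
  step 5: ref 3 -> HIT, frames=[4,3,1] (faults so far: 3)
  step 6: ref 2 -> FAULT, evict 1, frames=[4,3,2] (faults so far: 4)
  step 7: ref 7 -> FAULT, evict 3, frames=[4,7,2] (faults so far: 5)
  step 8: ref 2 -> HIT, frames=[4,7,2] (faults so far: 5)
  step 9: ref 7 -> HIT, frames=[4,7,2] (faults so far: 5)
  step 10: ref 6 -> FAULT, evict 7, frames=[4,6,2] (faults so far: 6)
  step 11: ref 2 -> HIT, frames=[4,6,2] (faults so far: 6)
  step 12: ref 4 -> HIT, frames=[4,6,2] (faults so far: 6)
  Optimal total faults: 6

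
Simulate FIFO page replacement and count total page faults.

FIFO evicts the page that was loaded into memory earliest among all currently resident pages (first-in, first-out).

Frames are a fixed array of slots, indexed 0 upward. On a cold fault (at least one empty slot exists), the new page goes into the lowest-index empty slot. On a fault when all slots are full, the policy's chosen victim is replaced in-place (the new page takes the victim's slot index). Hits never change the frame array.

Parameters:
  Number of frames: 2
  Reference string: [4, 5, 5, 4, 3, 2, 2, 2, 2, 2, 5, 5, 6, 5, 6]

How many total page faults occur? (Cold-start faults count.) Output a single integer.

Answer: 6

Derivation:
Step 0: ref 4 → FAULT, frames=[4,-]
Step 1: ref 5 → FAULT, frames=[4,5]
Step 2: ref 5 → HIT, frames=[4,5]
Step 3: ref 4 → HIT, frames=[4,5]
Step 4: ref 3 → FAULT (evict 4), frames=[3,5]
Step 5: ref 2 → FAULT (evict 5), frames=[3,2]
Step 6: ref 2 → HIT, frames=[3,2]
Step 7: ref 2 → HIT, frames=[3,2]
Step 8: ref 2 → HIT, frames=[3,2]
Step 9: ref 2 → HIT, frames=[3,2]
Step 10: ref 5 → FAULT (evict 3), frames=[5,2]
Step 11: ref 5 → HIT, frames=[5,2]
Step 12: ref 6 → FAULT (evict 2), frames=[5,6]
Step 13: ref 5 → HIT, frames=[5,6]
Step 14: ref 6 → HIT, frames=[5,6]
Total faults: 6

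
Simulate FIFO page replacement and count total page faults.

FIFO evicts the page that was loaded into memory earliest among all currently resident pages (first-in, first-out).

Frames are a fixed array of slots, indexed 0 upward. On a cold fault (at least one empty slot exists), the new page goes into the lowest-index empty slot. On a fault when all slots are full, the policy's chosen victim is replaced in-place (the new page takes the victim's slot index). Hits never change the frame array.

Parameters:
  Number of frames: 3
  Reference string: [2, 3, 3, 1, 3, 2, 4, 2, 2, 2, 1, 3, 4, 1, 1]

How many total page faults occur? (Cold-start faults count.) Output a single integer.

Answer: 7

Derivation:
Step 0: ref 2 → FAULT, frames=[2,-,-]
Step 1: ref 3 → FAULT, frames=[2,3,-]
Step 2: ref 3 → HIT, frames=[2,3,-]
Step 3: ref 1 → FAULT, frames=[2,3,1]
Step 4: ref 3 → HIT, frames=[2,3,1]
Step 5: ref 2 → HIT, frames=[2,3,1]
Step 6: ref 4 → FAULT (evict 2), frames=[4,3,1]
Step 7: ref 2 → FAULT (evict 3), frames=[4,2,1]
Step 8: ref 2 → HIT, frames=[4,2,1]
Step 9: ref 2 → HIT, frames=[4,2,1]
Step 10: ref 1 → HIT, frames=[4,2,1]
Step 11: ref 3 → FAULT (evict 1), frames=[4,2,3]
Step 12: ref 4 → HIT, frames=[4,2,3]
Step 13: ref 1 → FAULT (evict 4), frames=[1,2,3]
Step 14: ref 1 → HIT, frames=[1,2,3]
Total faults: 7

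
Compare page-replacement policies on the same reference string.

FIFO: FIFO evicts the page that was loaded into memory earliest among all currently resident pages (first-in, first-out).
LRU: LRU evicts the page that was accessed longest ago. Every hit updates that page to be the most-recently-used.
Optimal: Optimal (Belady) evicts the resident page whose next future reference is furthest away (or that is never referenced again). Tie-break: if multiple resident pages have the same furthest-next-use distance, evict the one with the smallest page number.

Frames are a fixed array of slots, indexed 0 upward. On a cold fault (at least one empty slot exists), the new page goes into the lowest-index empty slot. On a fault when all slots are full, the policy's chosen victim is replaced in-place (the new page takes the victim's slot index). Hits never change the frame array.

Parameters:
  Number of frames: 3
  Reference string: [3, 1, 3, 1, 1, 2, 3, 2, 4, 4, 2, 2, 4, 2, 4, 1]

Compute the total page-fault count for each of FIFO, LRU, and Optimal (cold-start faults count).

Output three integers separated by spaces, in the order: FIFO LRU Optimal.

--- FIFO ---
  step 0: ref 3 -> FAULT, frames=[3,-,-] (faults so far: 1)
  step 1: ref 1 -> FAULT, frames=[3,1,-] (faults so far: 2)
  step 2: ref 3 -> HIT, frames=[3,1,-] (faults so far: 2)
  step 3: ref 1 -> HIT, frames=[3,1,-] (faults so far: 2)
  step 4: ref 1 -> HIT, frames=[3,1,-] (faults so far: 2)
  step 5: ref 2 -> FAULT, frames=[3,1,2] (faults so far: 3)
  step 6: ref 3 -> HIT, frames=[3,1,2] (faults so far: 3)
  step 7: ref 2 -> HIT, frames=[3,1,2] (faults so far: 3)
  step 8: ref 4 -> FAULT, evict 3, frames=[4,1,2] (faults so far: 4)
  step 9: ref 4 -> HIT, frames=[4,1,2] (faults so far: 4)
  step 10: ref 2 -> HIT, frames=[4,1,2] (faults so far: 4)
  step 11: ref 2 -> HIT, frames=[4,1,2] (faults so far: 4)
  step 12: ref 4 -> HIT, frames=[4,1,2] (faults so far: 4)
  step 13: ref 2 -> HIT, frames=[4,1,2] (faults so far: 4)
  step 14: ref 4 -> HIT, frames=[4,1,2] (faults so far: 4)
  step 15: ref 1 -> HIT, frames=[4,1,2] (faults so far: 4)
  FIFO total faults: 4
--- LRU ---
  step 0: ref 3 -> FAULT, frames=[3,-,-] (faults so far: 1)
  step 1: ref 1 -> FAULT, frames=[3,1,-] (faults so far: 2)
  step 2: ref 3 -> HIT, frames=[3,1,-] (faults so far: 2)
  step 3: ref 1 -> HIT, frames=[3,1,-] (faults so far: 2)
  step 4: ref 1 -> HIT, frames=[3,1,-] (faults so far: 2)
  step 5: ref 2 -> FAULT, frames=[3,1,2] (faults so far: 3)
  step 6: ref 3 -> HIT, frames=[3,1,2] (faults so far: 3)
  step 7: ref 2 -> HIT, frames=[3,1,2] (faults so far: 3)
  step 8: ref 4 -> FAULT, evict 1, frames=[3,4,2] (faults so far: 4)
  step 9: ref 4 -> HIT, frames=[3,4,2] (faults so far: 4)
  step 10: ref 2 -> HIT, frames=[3,4,2] (faults so far: 4)
  step 11: ref 2 -> HIT, frames=[3,4,2] (faults so far: 4)
  step 12: ref 4 -> HIT, frames=[3,4,2] (faults so far: 4)
  step 13: ref 2 -> HIT, frames=[3,4,2] (faults so far: 4)
  step 14: ref 4 -> HIT, frames=[3,4,2] (faults so far: 4)
  step 15: ref 1 -> FAULT, evict 3, frames=[1,4,2] (faults so far: 5)
  LRU total faults: 5
--- Optimal ---
  step 0: ref 3 -> FAULT, frames=[3,-,-] (faults so far: 1)
  step 1: ref 1 -> FAULT, frames=[3,1,-] (faults so far: 2)
  step 2: ref 3 -> HIT, frames=[3,1,-] (faults so far: 2)
  step 3: ref 1 -> HIT, frames=[3,1,-] (faults so far: 2)
  step 4: ref 1 -> HIT, frames=[3,1,-] (faults so far: 2)
  step 5: ref 2 -> FAULT, frames=[3,1,2] (faults so far: 3)
  step 6: ref 3 -> HIT, frames=[3,1,2] (faults so far: 3)
  step 7: ref 2 -> HIT, frames=[3,1,2] (faults so far: 3)
  step 8: ref 4 -> FAULT, evict 3, frames=[4,1,2] (faults so far: 4)
  step 9: ref 4 -> HIT, frames=[4,1,2] (faults so far: 4)
  step 10: ref 2 -> HIT, frames=[4,1,2] (faults so far: 4)
  step 11: ref 2 -> HIT, frames=[4,1,2] (faults so far: 4)
  step 12: ref 4 -> HIT, frames=[4,1,2] (faults so far: 4)
  step 13: ref 2 -> HIT, frames=[4,1,2] (faults so far: 4)
  step 14: ref 4 -> HIT, frames=[4,1,2] (faults so far: 4)
  step 15: ref 1 -> HIT, frames=[4,1,2] (faults so far: 4)
  Optimal total faults: 4

Answer: 4 5 4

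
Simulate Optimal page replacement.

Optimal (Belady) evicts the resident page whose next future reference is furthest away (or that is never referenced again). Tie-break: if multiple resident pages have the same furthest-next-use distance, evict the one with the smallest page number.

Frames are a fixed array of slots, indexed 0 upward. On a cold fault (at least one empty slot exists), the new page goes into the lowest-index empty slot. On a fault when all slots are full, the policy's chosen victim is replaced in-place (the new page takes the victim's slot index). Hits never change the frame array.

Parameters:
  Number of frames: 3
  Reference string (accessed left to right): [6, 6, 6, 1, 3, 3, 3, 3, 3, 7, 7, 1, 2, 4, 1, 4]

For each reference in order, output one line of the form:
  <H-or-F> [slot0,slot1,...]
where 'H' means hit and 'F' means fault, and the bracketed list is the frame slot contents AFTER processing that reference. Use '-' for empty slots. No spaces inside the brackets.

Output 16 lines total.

F [6,-,-]
H [6,-,-]
H [6,-,-]
F [6,1,-]
F [6,1,3]
H [6,1,3]
H [6,1,3]
H [6,1,3]
H [6,1,3]
F [6,1,7]
H [6,1,7]
H [6,1,7]
F [2,1,7]
F [4,1,7]
H [4,1,7]
H [4,1,7]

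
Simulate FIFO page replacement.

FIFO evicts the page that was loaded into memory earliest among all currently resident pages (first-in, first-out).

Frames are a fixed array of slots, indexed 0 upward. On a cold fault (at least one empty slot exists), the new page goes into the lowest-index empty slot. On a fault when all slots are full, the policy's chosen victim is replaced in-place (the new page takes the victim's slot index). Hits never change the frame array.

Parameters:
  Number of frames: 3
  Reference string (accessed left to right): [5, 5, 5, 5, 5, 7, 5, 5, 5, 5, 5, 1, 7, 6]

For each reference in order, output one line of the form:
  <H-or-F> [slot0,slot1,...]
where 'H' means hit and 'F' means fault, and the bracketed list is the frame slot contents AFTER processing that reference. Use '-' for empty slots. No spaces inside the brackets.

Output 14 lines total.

F [5,-,-]
H [5,-,-]
H [5,-,-]
H [5,-,-]
H [5,-,-]
F [5,7,-]
H [5,7,-]
H [5,7,-]
H [5,7,-]
H [5,7,-]
H [5,7,-]
F [5,7,1]
H [5,7,1]
F [6,7,1]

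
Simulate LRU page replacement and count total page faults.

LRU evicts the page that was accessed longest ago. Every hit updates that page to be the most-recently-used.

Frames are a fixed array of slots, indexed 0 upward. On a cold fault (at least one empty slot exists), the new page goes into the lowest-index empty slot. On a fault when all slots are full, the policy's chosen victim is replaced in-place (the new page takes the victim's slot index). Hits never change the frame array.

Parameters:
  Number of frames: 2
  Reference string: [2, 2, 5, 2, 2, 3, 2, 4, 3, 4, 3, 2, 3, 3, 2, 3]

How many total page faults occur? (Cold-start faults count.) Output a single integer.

Answer: 6

Derivation:
Step 0: ref 2 → FAULT, frames=[2,-]
Step 1: ref 2 → HIT, frames=[2,-]
Step 2: ref 5 → FAULT, frames=[2,5]
Step 3: ref 2 → HIT, frames=[2,5]
Step 4: ref 2 → HIT, frames=[2,5]
Step 5: ref 3 → FAULT (evict 5), frames=[2,3]
Step 6: ref 2 → HIT, frames=[2,3]
Step 7: ref 4 → FAULT (evict 3), frames=[2,4]
Step 8: ref 3 → FAULT (evict 2), frames=[3,4]
Step 9: ref 4 → HIT, frames=[3,4]
Step 10: ref 3 → HIT, frames=[3,4]
Step 11: ref 2 → FAULT (evict 4), frames=[3,2]
Step 12: ref 3 → HIT, frames=[3,2]
Step 13: ref 3 → HIT, frames=[3,2]
Step 14: ref 2 → HIT, frames=[3,2]
Step 15: ref 3 → HIT, frames=[3,2]
Total faults: 6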